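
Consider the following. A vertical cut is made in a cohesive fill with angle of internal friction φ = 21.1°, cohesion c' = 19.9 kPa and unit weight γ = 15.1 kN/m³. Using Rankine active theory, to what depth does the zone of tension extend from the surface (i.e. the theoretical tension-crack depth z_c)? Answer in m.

3.84 m

K_a = tan²(45° − 21.1°/2) = 0.4706; √K_a = 0.6860.
The active pressure is zero where K_a γ z = 2c√K_a, so z_c = 2c/(γ√K_a) = 2×19.9/(15.1×0.6860) = 3.842 m.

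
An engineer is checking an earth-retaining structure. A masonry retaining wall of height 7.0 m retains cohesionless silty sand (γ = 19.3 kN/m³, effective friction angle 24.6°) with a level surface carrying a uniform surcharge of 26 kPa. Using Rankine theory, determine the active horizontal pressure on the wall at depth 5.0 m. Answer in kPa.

50.5 kPa

K_a = (1 − sin φ)/(1 + sin φ) = 0.4121.
σ_v = γz + q = 19.3 × 5.0 + 26 = 122.5 kPa.
σ_h = K_a σ_v = 0.4121 × 122.5 = 50.49 kPa.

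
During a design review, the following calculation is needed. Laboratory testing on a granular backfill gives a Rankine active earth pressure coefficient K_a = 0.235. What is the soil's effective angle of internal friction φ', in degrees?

K_a = tan²(45° − φ/2) ⇒ 45° − φ/2 = arctan(√0.235) = 25.86°.
φ = 2(45° − 25.86°) = 38.27°.

38.3°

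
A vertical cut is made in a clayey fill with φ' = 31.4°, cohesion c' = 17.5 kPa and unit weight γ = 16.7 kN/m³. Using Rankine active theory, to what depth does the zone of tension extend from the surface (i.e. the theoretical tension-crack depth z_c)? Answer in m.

3.73 m

K_a = tan²(45° − 31.4°/2) = 0.3149; √K_a = 0.5612.
The active pressure is zero where K_a γ z = 2c√K_a, so z_c = 2c/(γ√K_a) = 2×17.5/(16.7×0.5612) = 3.735 m.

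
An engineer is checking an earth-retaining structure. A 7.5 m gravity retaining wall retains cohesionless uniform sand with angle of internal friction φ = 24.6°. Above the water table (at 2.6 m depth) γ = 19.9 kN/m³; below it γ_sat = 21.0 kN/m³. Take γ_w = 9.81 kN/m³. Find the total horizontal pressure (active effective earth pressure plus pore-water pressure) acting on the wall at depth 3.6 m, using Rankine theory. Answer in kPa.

K_a = (1 − sin φ)/(1 + sin φ) = 0.4121.
γ' = 21.0 − 9.81 = 11.19 kN/m³.
Effective vertical stress at 3.6 m: σ'_v = 19.9×2.6 + 11.19×1.00 = 62.93 kPa.
σ'_h = K_a σ'_v = 0.4121 × 62.93 = 25.94 kPa; u = γ_w × 1.00 = 9.810 kPa.
Total σ_h = 25.94 + 9.810 = 35.75 kPa.

35.7 kPa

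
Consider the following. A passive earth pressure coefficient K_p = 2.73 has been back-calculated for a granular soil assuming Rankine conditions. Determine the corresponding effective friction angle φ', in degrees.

27.6°

K_p = (1+sin φ)/(1−sin φ) ⇒ sin φ = (K_p − 1)/(K_p + 1) = 0.4638.
φ = arcsin(0.4638) = 27.63°.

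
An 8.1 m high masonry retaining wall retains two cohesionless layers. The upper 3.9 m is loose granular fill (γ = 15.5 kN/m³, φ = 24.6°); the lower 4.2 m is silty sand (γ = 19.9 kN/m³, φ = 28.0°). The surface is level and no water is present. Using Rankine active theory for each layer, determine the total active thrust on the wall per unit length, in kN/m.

204 kN/m

K_a1 = tan²(45°−24.6°/2) = 0.4121; K_a2 = tan²(45°−28.0°/2) = 0.3610.
Layer 1: σ at base = K_a1 γ₁ h₁ = 24.91 kPa; P₁ = ½×24.91×3.9 = 48.58.
Layer 2: σ_v at top = γ₁h₁ = 60.45; σ_h top = K_a2×60.45 = 21.82; σ_h base = K_a2×(60.45+19.9×4.2) = 52.00.
P₂ = ½(21.82+52.00)×4.2 = 155.0. Total P_a = 48.58+155.0 = 203.6 kN/m.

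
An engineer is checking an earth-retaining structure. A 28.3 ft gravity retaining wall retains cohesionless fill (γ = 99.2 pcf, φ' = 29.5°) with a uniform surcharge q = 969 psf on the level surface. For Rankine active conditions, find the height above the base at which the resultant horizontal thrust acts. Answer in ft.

11.4 ft

K_a = 0.3401.
Triangular part P₁ = ½K_aγH² = 13510 at H/3 = 9.433 ft; rectangular part P₂ = K_a q H = 9327 at H/2 = 14.15 ft.
ȳ = (P₁·9.433 + P₂·14.15)/(P₁+P₂) = 11.36 ft.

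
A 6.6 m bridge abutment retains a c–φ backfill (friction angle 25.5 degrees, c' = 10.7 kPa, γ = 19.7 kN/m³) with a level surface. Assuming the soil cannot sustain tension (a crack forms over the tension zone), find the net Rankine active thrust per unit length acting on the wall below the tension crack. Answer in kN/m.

K_a = 0.3981; √K_a = 0.6310.
Tension-crack depth z_c = 2c/(γ√K_a) = 2×10.7/(19.7×0.6310) = 1.722 m.
σ_a at base = K_a γ H − 2c√K_a = 0.3981×19.7×6.6 − 2×10.7×0.6310 = 38.26 kPa.
P_a = ½ × 38.26 × (H − z_c) = 0.5×38.26×4.878 = 93.32 kN/m.

93.3 kN/m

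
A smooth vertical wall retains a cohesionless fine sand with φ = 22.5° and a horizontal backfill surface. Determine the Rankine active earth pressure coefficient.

0.446

K_a = tan²(45° − φ/2) = tan²(33.75°) = 0.4465.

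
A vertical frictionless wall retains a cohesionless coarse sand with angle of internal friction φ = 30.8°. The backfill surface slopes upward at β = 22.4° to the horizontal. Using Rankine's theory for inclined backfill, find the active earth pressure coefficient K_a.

K_a = cos β · (cos β − √(cos²β − cos²φ)) / (cos β + √(cos²β − cos²φ)).
cos β = 0.9245, cos φ = 0.8590, √(cos²β − cos²φ) = 0.3420.
K_a = 0.9245 × (0.9245 − 0.3420)/(0.9245 + 0.3420) = 0.4252.

0.425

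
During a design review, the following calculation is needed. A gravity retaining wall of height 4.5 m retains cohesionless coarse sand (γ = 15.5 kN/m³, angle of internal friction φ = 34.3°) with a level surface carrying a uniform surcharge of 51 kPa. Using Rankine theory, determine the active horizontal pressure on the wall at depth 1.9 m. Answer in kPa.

22.5 kPa

K_a = (1 − sin φ)/(1 + sin φ) = 0.2792.
σ_v = γz + q = 15.5 × 1.9 + 51 = 80.45 kPa.
σ_h = K_a σ_v = 0.2792 × 80.45 = 22.46 kPa.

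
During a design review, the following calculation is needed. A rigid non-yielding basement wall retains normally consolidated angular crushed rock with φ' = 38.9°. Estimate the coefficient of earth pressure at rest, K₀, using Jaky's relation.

K₀ = 1 − sin φ' = 1 − sin 38.9° = 0.3720.

0.372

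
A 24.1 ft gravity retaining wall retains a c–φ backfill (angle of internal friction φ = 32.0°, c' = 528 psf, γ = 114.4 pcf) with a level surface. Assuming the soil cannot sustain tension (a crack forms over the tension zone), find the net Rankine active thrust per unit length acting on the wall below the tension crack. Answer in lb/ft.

K_a = 0.3073; √K_a = 0.5543.
Tension-crack depth z_c = 2c/(γ√K_a) = 2×528/(114.4×0.5543) = 16.65 ft.
σ_a at base = K_a γ H − 2c√K_a = 0.3073×114.4×24.1 − 2×528×0.5543 = 261.8 psf.
P_a = ½ × 261.8 × (H − z_c) = 0.5×261.8×7.447 = 974.7 lb/ft.

975 lb/ft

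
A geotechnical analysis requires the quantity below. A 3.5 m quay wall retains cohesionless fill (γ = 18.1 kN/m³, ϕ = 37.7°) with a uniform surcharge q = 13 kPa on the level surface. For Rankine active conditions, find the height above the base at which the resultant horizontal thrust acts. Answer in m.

1.34 m

K_a = 0.2411.
Triangular part P₁ = ½K_aγH² = 26.72 at H/3 = 1.167 m; rectangular part P₂ = K_a q H = 10.97 at H/2 = 1.750 m.
ȳ = (P₁·1.167 + P₂·1.750)/(P₁+P₂) = 1.336 m.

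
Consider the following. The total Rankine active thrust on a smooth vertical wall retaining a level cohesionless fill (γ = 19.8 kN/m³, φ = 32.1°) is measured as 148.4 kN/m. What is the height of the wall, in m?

7.00 m

K_a = 0.3060. P_a = ½ K_a γ H² ⇒ H = √(2P_a/(K_a γ)).
H = √(2×148.4/(0.3060×19.8)) = 6.999 m.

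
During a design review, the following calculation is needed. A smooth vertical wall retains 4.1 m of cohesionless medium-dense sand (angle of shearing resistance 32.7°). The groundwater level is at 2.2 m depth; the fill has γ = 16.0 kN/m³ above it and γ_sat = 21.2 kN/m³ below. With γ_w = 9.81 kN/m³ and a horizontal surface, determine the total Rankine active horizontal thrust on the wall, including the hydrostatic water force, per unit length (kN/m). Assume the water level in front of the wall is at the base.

55.4 kN/m

K_a = tan²(45° − φ/2) = 0.2985.
γ' = 21.2 − 9.81 = 11.39 kN/m³. Depth below WT = 1.9 m.
σ'_h at WT = K_a γ d_w = 10.51 kPa; at base = 10.51 + K_a γ' × 1.9 = 16.97 kPa.
P₁ (0–2.2 m) = ½×10.51×2.2 = 11.56. P₂ (2.2–4.1 m) = ½(10.51+16.97)×1.9 = 26.10.
P_w = ½ γ_w h₂² = 0.5×9.81×1.9² = 17.71. Total = 11.56+26.10+17.71 = 55.37 kN/m.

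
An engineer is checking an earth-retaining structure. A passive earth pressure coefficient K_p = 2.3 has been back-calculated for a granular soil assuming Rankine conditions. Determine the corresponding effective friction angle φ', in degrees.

K_p = (1+sin φ)/(1−sin φ) ⇒ sin φ = (K_p − 1)/(K_p + 1) = 0.3939.
φ = arcsin(0.3939) = 23.20°.

23.2°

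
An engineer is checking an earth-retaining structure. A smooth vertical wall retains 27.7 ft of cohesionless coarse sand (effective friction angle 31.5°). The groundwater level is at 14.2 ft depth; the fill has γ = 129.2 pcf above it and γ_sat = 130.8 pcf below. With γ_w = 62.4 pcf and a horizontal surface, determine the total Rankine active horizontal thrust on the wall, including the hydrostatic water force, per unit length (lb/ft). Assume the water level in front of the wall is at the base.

19500 lb/ft

K_a = tan²(45° − φ/2) = 0.3136.
γ' = 130.8 − 62.4 = 68.40 pcf. Depth below WT = 13.5 ft.
σ'_h at WT = K_a γ d_w = 575.4 psf; at base = 575.4 + K_a γ' × 13.5 = 865.0 psf.
P₁ (0–14.2 ft) = ½×575.4×14.2 = 4085. P₂ (14.2–27.7 ft) = ½(575.4+865.0)×13.5 = 9723.
P_w = ½ γ_w h₂² = 0.5×62.4×13.5² = 5686. Total = 4085+9723+5686 = 19490 lb/ft.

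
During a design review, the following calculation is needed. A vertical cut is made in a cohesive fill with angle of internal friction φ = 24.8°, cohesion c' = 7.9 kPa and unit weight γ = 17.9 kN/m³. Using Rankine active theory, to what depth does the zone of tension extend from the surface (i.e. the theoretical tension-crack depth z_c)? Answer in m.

K_a = tan²(45° − 24.8°/2) = 0.4090; √K_a = 0.6395.
The active pressure is zero where K_a γ z = 2c√K_a, so z_c = 2c/(γ√K_a) = 2×7.9/(17.9×0.6395) = 1.380 m.

1.38 m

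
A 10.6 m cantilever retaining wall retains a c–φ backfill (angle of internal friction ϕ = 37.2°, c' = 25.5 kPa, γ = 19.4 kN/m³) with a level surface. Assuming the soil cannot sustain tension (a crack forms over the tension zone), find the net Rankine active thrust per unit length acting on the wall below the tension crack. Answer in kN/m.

K_a = 0.2464; √K_a = 0.4964.
Tension-crack depth z_c = 2c/(γ√K_a) = 2×25.5/(19.4×0.4964) = 5.296 m.
σ_a at base = K_a γ H − 2c√K_a = 0.2464×19.4×10.6 − 2×25.5×0.4964 = 25.36 kPa.
P_a = ½ × 25.36 × (H − z_c) = 0.5×25.36×5.304 = 67.25 kN/m.

67.2 kN/m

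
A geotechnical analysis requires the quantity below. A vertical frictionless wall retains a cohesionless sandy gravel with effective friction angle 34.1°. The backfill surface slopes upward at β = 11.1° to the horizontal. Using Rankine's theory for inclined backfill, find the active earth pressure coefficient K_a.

0.296

K_a = cos β · (cos β − √(cos²β − cos²φ)) / (cos β + √(cos²β − cos²φ)).
cos β = 0.9813, cos φ = 0.8281, √(cos²β − cos²φ) = 0.5265.
K_a = 0.9813 × (0.9813 − 0.5265)/(0.9813 + 0.5265) = 0.2959.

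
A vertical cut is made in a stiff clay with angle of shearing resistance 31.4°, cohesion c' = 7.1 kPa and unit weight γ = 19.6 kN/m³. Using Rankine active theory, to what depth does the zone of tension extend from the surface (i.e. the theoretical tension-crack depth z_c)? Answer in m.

1.29 m

K_a = tan²(45° − 31.4°/2) = 0.3149; √K_a = 0.5612.
The active pressure is zero where K_a γ z = 2c√K_a, so z_c = 2c/(γ√K_a) = 2×7.1/(19.6×0.5612) = 1.291 m.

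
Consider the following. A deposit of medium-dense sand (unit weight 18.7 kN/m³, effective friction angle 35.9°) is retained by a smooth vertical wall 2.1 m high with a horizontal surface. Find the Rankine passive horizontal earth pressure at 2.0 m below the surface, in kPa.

K_p = (1 + sin φ)/(1 − sin φ) = 3.835.
σ_h = K_p γ z = 3.835 × 18.7 × 2.0 = 143.4 kPa.

143 kPa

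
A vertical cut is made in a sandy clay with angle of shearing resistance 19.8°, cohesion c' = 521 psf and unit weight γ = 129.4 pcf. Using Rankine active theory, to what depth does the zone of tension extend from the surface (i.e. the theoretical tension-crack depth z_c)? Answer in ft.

11.5 ft

K_a = tan²(45° − 19.8°/2) = 0.4939; √K_a = 0.7028.
The active pressure is zero where K_a γ z = 2c√K_a, so z_c = 2c/(γ√K_a) = 2×521/(129.4×0.7028) = 11.46 ft.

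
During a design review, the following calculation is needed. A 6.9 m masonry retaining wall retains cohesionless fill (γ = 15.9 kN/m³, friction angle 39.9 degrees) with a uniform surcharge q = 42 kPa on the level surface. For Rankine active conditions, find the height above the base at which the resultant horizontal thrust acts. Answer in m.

K_a = 0.2184.
Triangular part P₁ = ½K_aγH² = 82.68 at H/3 = 2.300 m; rectangular part P₂ = K_a q H = 63.30 at H/2 = 3.450 m.
ȳ = (P₁·2.300 + P₂·3.450)/(P₁+P₂) = 2.799 m.

2.80 m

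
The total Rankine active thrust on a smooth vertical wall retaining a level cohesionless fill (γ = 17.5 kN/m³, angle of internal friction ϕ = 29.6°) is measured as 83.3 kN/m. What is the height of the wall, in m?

5.30 m

K_a = 0.3387. P_a = ½ K_a γ H² ⇒ H = √(2P_a/(K_a γ)).
H = √(2×83.3/(0.3387×17.5)) = 5.301 m.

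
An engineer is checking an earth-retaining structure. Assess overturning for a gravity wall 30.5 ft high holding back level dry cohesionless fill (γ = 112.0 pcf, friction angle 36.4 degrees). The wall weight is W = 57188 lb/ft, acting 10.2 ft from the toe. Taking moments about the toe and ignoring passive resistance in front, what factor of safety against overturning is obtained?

4.32

K_a = tan²(45° − 36.4°/2) = 0.2552.
P_a = ½K_aγH² = 0.5×0.2552×112.0×30.5² = 13290 lb/ft, acting at H/3 = 10.17 ft above the base.
Overturning moment M_o = P_a × H/3 = 13290 × 10.17 = 135100.
Resisting moment M_r = W × 10.2 = 57188 × 10.2 = 583300.
FS_overturning = M_r/M_o = 583300/135100 = 4.316.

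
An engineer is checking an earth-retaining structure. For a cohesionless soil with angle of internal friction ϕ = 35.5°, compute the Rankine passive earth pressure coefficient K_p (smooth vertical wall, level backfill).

3.77

K_p = (1 + sin φ)/(1 − sin φ) = tan²(45° + 35.5°/2) = 3.770.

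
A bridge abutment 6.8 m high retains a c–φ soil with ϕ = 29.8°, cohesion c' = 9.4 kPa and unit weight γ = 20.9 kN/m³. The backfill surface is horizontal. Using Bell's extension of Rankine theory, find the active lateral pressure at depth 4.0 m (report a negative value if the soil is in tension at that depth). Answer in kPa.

K_a = (1 − sin φ)/(1 + sin φ) = 0.3360.
σ_a = K_a γ z − 2c√K_a = 0.3360×20.9×4.0 − 2×9.4×0.5797 = 17.19 kPa.

17.2 kPa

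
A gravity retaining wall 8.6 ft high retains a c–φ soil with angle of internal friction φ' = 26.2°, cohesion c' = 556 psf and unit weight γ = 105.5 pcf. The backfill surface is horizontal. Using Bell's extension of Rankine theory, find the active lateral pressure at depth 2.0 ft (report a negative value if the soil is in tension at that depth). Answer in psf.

K_a = (1 − sin φ)/(1 + sin φ) = 0.3874.
σ_a = K_a γ z − 2c√K_a = 0.3874×105.5×2.0 − 2×556×0.6224 = -610.4 psf.

-610 psf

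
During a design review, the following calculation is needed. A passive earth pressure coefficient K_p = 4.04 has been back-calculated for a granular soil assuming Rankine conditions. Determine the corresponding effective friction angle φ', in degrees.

37.1°

K_p = (1+sin φ)/(1−sin φ) ⇒ sin φ = (K_p − 1)/(K_p + 1) = 0.6032.
φ = arcsin(0.6032) = 37.10°.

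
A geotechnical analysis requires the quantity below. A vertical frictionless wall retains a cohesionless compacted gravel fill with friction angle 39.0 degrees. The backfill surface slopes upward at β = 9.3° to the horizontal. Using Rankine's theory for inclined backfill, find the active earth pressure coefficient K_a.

K_a = cos β · (cos β − √(cos²β − cos²φ)) / (cos β + √(cos²β − cos²φ)).
cos β = 0.9869, cos φ = 0.7771, √(cos²β − cos²φ) = 0.6082.
K_a = 0.9869 × (0.9869 − 0.6082)/(0.9869 + 0.6082) = 0.2343.

0.234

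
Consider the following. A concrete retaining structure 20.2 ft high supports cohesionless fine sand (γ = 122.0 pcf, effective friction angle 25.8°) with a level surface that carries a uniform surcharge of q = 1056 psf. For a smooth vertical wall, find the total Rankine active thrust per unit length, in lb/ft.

18200 lb/ft

K_a = tan²(45° − φ/2) = 0.3935.
Soil triangle: ½ K_a γ H² = 0.5×0.3935×122.0×20.2² = 9794 lb/ft.
Surcharge rectangle: K_a q H = 0.3935×1056×20.2 = 8394 lb/ft.
Total = 9794 + 8394 = 18190 lb/ft.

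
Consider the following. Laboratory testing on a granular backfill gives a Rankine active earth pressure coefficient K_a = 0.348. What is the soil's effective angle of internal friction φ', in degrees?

28.9°

K_a = tan²(45° − φ/2) ⇒ 45° − φ/2 = arctan(√0.348) = 30.54°.
φ = 2(45° − 30.54°) = 28.93°.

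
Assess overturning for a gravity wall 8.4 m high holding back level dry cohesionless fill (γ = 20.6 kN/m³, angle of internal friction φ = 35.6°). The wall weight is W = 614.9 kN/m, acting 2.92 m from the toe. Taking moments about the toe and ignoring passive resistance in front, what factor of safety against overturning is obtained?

3.34

K_a = tan²(45° − 35.6°/2) = 0.2641.
P_a = ½K_aγH² = 0.5×0.2641×20.6×8.4² = 192.0 kN/m, acting at H/3 = 2.800 m above the base.
Overturning moment M_o = P_a × H/3 = 192.0 × 2.800 = 537.5.
Resisting moment M_r = W × 2.92 = 614.9 × 2.92 = 1796.
FS_overturning = M_r/M_o = 1796/537.5 = 3.341.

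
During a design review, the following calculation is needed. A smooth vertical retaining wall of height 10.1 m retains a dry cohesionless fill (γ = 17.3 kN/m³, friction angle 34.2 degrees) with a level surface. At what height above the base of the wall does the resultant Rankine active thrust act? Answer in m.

K_a = 0.2803.
The pressure distribution is triangular, so the resultant acts at H/3 above the base = 10.1/3 = 3.367 m.

3.37 m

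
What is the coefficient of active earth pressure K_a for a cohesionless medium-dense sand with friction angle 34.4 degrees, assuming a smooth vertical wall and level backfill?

K_a = tan²(45° − φ/2) = tan²(27.80°) = 0.2780.

0.278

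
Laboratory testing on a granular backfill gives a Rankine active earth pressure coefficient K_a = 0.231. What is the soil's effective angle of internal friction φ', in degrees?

K_a = tan²(45° − φ/2) ⇒ 45° − φ/2 = arctan(√0.231) = 25.67°.
φ = 2(45° − 25.67°) = 38.66°.

38.7°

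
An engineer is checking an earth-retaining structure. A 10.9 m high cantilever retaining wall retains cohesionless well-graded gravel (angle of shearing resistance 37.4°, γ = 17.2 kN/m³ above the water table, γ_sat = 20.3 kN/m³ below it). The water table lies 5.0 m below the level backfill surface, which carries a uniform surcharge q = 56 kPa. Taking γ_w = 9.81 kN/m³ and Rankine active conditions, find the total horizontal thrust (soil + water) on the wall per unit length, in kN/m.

K_a = tan²(45° − φ/2) = 0.2443.
γ' = 20.3 − 9.81 = 10.49 kN/m³. h₂ = H − d_w = 5.9 m.
σ'_h: at surface K_a·q = 13.68; at WT K_a(q+γd_w) = 34.69; at base K_a(q+γd_w+γ'h₂) = 49.80 kPa.
P₁ = ½(13.68+34.69)×5.0 = 120.9; P₂ = ½(34.69+49.80)×5.9 = 249.2; P_w = ½γ_w h₂² = 170.7.
Total = 120.9+249.2+170.7 = 540.9 kN/m.

541 kN/m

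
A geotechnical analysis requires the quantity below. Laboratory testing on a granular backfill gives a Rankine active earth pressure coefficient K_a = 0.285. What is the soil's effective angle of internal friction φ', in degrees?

K_a = tan²(45° − φ/2) ⇒ 45° − φ/2 = arctan(√0.285) = 28.10°.
φ = 2(45° − 28.10°) = 33.81°.

33.8°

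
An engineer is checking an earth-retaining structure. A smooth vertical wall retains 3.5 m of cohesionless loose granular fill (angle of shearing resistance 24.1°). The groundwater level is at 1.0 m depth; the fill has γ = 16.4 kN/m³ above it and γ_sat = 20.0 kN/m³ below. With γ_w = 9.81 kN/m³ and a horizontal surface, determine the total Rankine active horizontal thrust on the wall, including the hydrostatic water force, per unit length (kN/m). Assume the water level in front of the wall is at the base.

K_a = tan²(45° − φ/2) = 0.4201.
γ' = 20.0 − 9.81 = 10.19 kN/m³. Depth below WT = 2.5 m.
σ'_h at WT = K_a γ d_w = 6.890 kPa; at base = 6.890 + K_a γ' × 2.5 = 17.59 kPa.
P₁ (0–1.0 m) = ½×6.890×1.0 = 3.445. P₂ (1.0–3.5 m) = ½(6.890+17.59)×2.5 = 30.60.
P_w = ½ γ_w h₂² = 0.5×9.81×2.5² = 30.66. Total = 3.445+30.60+30.66 = 64.70 kN/m.

64.7 kN/m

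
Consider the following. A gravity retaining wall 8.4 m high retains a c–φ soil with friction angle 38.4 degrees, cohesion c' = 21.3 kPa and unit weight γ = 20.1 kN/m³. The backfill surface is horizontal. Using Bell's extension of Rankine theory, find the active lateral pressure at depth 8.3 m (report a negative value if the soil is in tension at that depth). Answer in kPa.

K_a = (1 − sin φ)/(1 + sin φ) = 0.2337.
σ_a = K_a γ z − 2c√K_a = 0.2337×20.1×8.3 − 2×21.3×0.4834 = 18.39 kPa.

18.4 kPa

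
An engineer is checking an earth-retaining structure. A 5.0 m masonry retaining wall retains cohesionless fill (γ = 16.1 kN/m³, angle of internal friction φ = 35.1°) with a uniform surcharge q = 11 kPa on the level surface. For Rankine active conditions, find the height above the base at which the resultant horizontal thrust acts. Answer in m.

1.85 m

K_a = 0.2698.
Triangular part P₁ = ½K_aγH² = 54.30 at H/3 = 1.667 m; rectangular part P₂ = K_a q H = 14.84 at H/2 = 2.500 m.
ȳ = (P₁·1.667 + P₂·2.500)/(P₁+P₂) = 1.846 m.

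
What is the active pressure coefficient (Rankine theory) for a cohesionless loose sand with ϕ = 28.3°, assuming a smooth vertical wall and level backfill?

K_a = tan²(45° − φ/2) = tan²(30.85°) = 0.3568.

0.357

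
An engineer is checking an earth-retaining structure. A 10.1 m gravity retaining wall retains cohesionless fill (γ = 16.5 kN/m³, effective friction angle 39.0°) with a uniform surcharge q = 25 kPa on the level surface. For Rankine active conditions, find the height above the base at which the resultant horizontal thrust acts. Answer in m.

K_a = 0.2275.
Triangular part P₁ = ½K_aγH² = 191.5 at H/3 = 3.367 m; rectangular part P₂ = K_a q H = 57.45 at H/2 = 5.050 m.
ȳ = (P₁·3.367 + P₂·5.050)/(P₁+P₂) = 3.755 m.

3.76 m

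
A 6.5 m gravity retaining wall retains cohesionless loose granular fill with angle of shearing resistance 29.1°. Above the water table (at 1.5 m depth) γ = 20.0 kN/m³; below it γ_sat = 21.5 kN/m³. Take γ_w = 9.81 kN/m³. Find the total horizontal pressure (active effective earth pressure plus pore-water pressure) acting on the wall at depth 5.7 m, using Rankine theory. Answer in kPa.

68.5 kPa

K_a = (1 − sin φ)/(1 + sin φ) = 0.3456.
γ' = 21.5 − 9.81 = 11.69 kN/m³.
Effective vertical stress at 5.7 m: σ'_v = 20.0×1.5 + 11.69×4.20 = 79.10 kPa.
σ'_h = K_a σ'_v = 0.3456 × 79.10 = 27.34 kPa; u = γ_w × 4.20 = 41.20 kPa.
Total σ_h = 27.34 + 41.20 = 68.54 kPa.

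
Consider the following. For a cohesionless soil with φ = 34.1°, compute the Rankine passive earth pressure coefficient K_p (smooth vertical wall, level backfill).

3.55

K_p = (1 + sin φ)/(1 − sin φ) = tan²(45° + 34.1°/2) = 3.552.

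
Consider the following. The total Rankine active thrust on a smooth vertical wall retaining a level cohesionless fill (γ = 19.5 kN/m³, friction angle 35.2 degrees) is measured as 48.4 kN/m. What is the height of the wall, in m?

K_a = 0.2687. P_a = ½ K_a γ H² ⇒ H = √(2P_a/(K_a γ)).
H = √(2×48.4/(0.2687×19.5)) = 4.298 m.

4.30 m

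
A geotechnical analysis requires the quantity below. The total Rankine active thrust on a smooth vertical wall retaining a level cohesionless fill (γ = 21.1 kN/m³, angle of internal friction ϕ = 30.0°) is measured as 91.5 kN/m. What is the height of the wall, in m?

5.10 m

K_a = 0.3333. P_a = ½ K_a γ H² ⇒ H = √(2P_a/(K_a γ)).
H = √(2×91.5/(0.3333×21.1)) = 5.101 m.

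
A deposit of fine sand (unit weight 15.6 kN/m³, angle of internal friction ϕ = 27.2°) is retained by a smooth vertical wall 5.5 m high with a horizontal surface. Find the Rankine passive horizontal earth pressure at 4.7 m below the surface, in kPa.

K_p = (1 + sin φ)/(1 − sin φ) = 2.684.
σ_h = K_p γ z = 2.684 × 15.6 × 4.7 = 196.8 kPa.

197 kPa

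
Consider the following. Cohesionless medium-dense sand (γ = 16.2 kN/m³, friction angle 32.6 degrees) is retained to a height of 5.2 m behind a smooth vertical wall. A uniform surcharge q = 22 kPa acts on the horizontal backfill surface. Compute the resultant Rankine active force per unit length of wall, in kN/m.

99.9 kN/m

K_a = tan²(45° − φ/2) = 0.2997.
Soil triangle: ½ K_a γ H² = 0.5×0.2997×16.2×5.2² = 65.65 kN/m.
Surcharge rectangle: K_a q H = 0.2997×22×5.2 = 34.29 kN/m.
Total = 65.65 + 34.29 = 99.94 kN/m.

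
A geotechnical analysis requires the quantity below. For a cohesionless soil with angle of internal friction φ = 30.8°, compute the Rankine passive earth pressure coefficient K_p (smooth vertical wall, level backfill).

K_p = (1 + sin φ)/(1 − sin φ) = tan²(45° + 30.8°/2) = 3.099.

3.10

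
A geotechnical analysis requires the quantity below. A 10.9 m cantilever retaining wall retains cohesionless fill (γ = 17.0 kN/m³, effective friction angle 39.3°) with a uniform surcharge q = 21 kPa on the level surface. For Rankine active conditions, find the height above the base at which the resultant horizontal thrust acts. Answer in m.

K_a = 0.2245.
Triangular part P₁ = ½K_aγH² = 226.7 at H/3 = 3.633 m; rectangular part P₂ = K_a q H = 51.38 at H/2 = 5.450 m.
ȳ = (P₁·3.633 + P₂·5.450)/(P₁+P₂) = 3.969 m.

3.97 m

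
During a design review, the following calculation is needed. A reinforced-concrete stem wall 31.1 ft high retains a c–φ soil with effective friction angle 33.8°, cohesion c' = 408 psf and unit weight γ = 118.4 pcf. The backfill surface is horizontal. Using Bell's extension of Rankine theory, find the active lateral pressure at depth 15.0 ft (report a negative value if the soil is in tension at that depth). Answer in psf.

70.6 psf

K_a = (1 − sin φ)/(1 + sin φ) = 0.2851.
σ_a = K_a γ z − 2c√K_a = 0.2851×118.4×15.0 − 2×408×0.5340 = 70.64 psf.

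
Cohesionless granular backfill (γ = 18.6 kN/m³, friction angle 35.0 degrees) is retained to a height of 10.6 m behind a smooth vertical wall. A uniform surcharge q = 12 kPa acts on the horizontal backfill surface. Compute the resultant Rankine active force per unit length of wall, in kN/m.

K_a = tan²(45° − φ/2) = 0.2710.
Soil triangle: ½ K_a γ H² = 0.5×0.2710×18.6×10.6² = 283.2 kN/m.
Surcharge rectangle: K_a q H = 0.2710×12×10.6 = 34.47 kN/m.
Total = 283.2 + 34.47 = 317.6 kN/m.

318 kN/m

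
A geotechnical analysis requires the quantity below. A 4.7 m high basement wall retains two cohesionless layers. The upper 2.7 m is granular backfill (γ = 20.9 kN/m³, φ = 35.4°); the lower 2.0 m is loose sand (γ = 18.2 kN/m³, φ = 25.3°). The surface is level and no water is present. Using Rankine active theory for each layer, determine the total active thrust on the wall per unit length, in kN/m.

80.2 kN/m

K_a1 = tan²(45°−35.4°/2) = 0.2664; K_a2 = tan²(45°−25.3°/2) = 0.4012.
Layer 1: σ at base = K_a1 γ₁ h₁ = 15.03 kPa; P₁ = ½×15.03×2.7 = 20.29.
Layer 2: σ_v at top = γ₁h₁ = 56.43; σ_h top = K_a2×56.43 = 22.64; σ_h base = K_a2×(56.43+18.2×2.0) = 37.24.
P₂ = ½(22.64+37.24)×2.0 = 59.88. Total P_a = 20.29+59.88 = 80.18 kN/m.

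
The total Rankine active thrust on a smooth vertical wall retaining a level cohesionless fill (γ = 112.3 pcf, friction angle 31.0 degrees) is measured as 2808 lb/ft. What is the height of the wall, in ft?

K_a = 0.3201. P_a = ½ K_a γ H² ⇒ H = √(2P_a/(K_a γ)).
H = √(2×2808/(0.3201×112.3)) = 12.50 ft.

12.5 ft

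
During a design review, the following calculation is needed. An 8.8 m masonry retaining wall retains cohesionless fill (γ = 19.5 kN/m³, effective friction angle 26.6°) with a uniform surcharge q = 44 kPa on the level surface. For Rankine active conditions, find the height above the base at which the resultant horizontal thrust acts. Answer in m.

K_a = 0.3814.
Triangular part P₁ = ½K_aγH² = 288.0 at H/3 = 2.933 m; rectangular part P₂ = K_a q H = 147.7 at H/2 = 4.400 m.
ȳ = (P₁·2.933 + P₂·4.400)/(P₁+P₂) = 3.431 m.

3.43 m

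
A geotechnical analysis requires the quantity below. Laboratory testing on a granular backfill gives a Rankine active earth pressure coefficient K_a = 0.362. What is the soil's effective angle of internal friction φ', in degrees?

K_a = tan²(45° − φ/2) ⇒ 45° − φ/2 = arctan(√0.362) = 31.03°.
φ = 2(45° − 31.03°) = 27.93°.

27.9°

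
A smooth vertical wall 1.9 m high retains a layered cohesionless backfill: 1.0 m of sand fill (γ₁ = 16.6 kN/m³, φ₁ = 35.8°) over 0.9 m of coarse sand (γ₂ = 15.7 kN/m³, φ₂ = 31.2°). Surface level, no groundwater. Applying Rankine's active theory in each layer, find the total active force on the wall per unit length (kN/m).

K_a1 = tan²(45°−35.8°/2) = 0.2619; K_a2 = tan²(45°−31.2°/2) = 0.3175.
Layer 1: σ at base = K_a1 γ₁ h₁ = 4.347 kPa; P₁ = ½×4.347×1.0 = 2.173.
Layer 2: σ_v at top = γ₁h₁ = 16.60; σ_h top = K_a2×16.60 = 5.270; σ_h base = K_a2×(16.60+15.7×0.9) = 9.757.
P₂ = ½(5.270+9.757)×0.9 = 6.762. Total P_a = 2.173+6.762 = 8.936 kN/m.

8.94 kN/m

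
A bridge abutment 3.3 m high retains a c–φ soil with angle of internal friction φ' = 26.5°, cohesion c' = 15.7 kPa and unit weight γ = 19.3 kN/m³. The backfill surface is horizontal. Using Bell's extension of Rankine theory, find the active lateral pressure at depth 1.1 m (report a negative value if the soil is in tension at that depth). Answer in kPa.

K_a = (1 − sin φ)/(1 + sin φ) = 0.3829.
σ_a = K_a γ z − 2c√K_a = 0.3829×19.3×1.1 − 2×15.7×0.6188 = -11.30 kPa.

-11.3 kPa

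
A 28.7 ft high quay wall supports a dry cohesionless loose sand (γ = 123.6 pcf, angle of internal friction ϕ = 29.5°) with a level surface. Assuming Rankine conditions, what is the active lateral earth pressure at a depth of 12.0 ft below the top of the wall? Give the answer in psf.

504 psf

K_a = (1 − sin φ)/(1 + sin φ) = 0.3401.
σ_h = K_a γ z = 0.3401 × 123.6 × 12.0 = 504.4 psf.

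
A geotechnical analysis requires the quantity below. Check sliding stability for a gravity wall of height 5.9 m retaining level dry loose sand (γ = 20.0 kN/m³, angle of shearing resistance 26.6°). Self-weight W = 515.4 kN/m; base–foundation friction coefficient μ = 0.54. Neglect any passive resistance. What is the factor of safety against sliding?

2.10

K_a = tan²(45° − 26.6°/2) = 0.3814.
P_a = ½K_aγH² = 0.5×0.3814×20.0×5.9² = 132.8 kN/m, acting at H/3 = 1.967 m above the base.
FS_sliding = μW / P_a = 0.54×515.4 / 132.8 = 2.096.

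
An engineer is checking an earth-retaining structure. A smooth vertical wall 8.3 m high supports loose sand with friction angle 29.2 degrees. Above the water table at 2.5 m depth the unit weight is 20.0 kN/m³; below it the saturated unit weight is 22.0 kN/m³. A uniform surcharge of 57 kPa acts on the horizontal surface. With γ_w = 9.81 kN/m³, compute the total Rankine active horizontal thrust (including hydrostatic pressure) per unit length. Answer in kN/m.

520 kN/m

K_a = tan²(45° − φ/2) = 0.3442.
γ' = 22.0 − 9.81 = 12.19 kN/m³. h₂ = H − d_w = 5.8 m.
σ'_h: at surface K_a·q = 19.62; at WT K_a(q+γd_w) = 36.83; at base K_a(q+γd_w+γ'h₂) = 61.17 kPa.
P₁ = ½(19.62+36.83)×2.5 = 70.56; P₂ = ½(36.83+61.17)×5.8 = 284.2; P_w = ½γ_w h₂² = 165.0.
Total = 70.56+284.2+165.0 = 519.8 kN/m.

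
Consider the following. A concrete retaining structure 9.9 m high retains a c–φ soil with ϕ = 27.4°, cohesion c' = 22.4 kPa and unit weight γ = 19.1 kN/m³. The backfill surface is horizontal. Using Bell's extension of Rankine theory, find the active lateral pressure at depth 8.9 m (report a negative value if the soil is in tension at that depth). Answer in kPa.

K_a = (1 − sin φ)/(1 + sin φ) = 0.3697.
σ_a = K_a γ z − 2c√K_a = 0.3697×19.1×8.9 − 2×22.4×0.6080 = 35.60 kPa.

35.6 kPa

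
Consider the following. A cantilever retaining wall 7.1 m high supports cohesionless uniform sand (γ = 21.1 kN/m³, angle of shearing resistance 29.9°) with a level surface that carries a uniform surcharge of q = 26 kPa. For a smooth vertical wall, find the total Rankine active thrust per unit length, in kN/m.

240 kN/m

K_a = tan²(45° − φ/2) = 0.3347.
Soil triangle: ½ K_a γ H² = 0.5×0.3347×21.1×7.1² = 178.0 kN/m.
Surcharge rectangle: K_a q H = 0.3347×26×7.1 = 61.78 kN/m.
Total = 178.0 + 61.78 = 239.8 kN/m.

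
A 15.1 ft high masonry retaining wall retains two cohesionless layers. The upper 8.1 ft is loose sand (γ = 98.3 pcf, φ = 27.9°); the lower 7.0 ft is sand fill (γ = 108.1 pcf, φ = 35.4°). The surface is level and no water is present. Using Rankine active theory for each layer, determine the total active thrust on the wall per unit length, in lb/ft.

3360 lb/ft

K_a1 = tan²(45°−27.9°/2) = 0.3625; K_a2 = tan²(45°−35.4°/2) = 0.2664.
Layer 1: σ at base = K_a1 γ₁ h₁ = 288.6 psf; P₁ = ½×288.6×8.1 = 1169.
Layer 2: σ_v at top = γ₁h₁ = 796.2; σ_h top = K_a2×796.2 = 212.1; σ_h base = K_a2×(796.2+108.1×7.0) = 413.7.
P₂ = ½(212.1+413.7)×7.0 = 2190. Total P_a = 1169+2190 = 3359 lb/ft.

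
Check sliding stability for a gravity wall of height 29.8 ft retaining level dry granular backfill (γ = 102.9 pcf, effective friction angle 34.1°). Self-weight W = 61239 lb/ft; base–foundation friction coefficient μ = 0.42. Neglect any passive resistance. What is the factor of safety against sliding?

2.00

K_a = tan²(45° − 34.1°/2) = 0.2815.
P_a = ½K_aγH² = 0.5×0.2815×102.9×29.8² = 12860 lb/ft, acting at H/3 = 9.933 ft above the base.
FS_sliding = μW / P_a = 0.42×61239 / 12860 = 2.000.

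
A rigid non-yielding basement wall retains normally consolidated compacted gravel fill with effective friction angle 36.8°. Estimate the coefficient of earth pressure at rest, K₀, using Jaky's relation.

K₀ = 1 − sin φ' = 1 − sin 36.8° = 0.4010.

0.401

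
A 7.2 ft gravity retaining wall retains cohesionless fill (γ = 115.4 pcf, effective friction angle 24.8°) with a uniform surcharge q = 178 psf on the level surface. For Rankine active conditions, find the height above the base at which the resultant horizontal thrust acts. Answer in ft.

2.76 ft

K_a = 0.4090.
Triangular part P₁ = ½K_aγH² = 1223 at H/3 = 2.400 ft; rectangular part P₂ = K_a q H = 524.2 at H/2 = 3.600 ft.
ȳ = (P₁·2.400 + P₂·3.600)/(P₁+P₂) = 2.760 ft.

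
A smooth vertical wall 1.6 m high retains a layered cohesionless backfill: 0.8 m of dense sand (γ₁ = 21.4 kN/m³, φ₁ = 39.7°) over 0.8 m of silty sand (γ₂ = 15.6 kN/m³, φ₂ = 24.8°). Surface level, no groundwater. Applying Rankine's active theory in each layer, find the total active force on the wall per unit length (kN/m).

K_a1 = tan²(45°−39.7°/2) = 0.2204; K_a2 = tan²(45°−24.8°/2) = 0.4090.
Layer 1: σ at base = K_a1 γ₁ h₁ = 3.774 kPa; P₁ = ½×3.774×0.8 = 1.509.
Layer 2: σ_v at top = γ₁h₁ = 17.12; σ_h top = K_a2×17.12 = 7.002; σ_h base = K_a2×(17.12+15.6×0.8) = 12.11.
P₂ = ½(7.002+12.11)×0.8 = 7.643. Total P_a = 1.509+7.643 = 9.153 kN/m.

9.15 kN/m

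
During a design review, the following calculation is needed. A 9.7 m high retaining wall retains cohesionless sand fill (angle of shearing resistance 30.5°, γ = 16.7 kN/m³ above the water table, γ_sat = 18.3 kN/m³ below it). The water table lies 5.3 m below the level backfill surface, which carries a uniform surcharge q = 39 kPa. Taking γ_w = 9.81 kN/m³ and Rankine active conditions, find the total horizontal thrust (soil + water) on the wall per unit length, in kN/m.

K_a = tan²(45° − φ/2) = 0.3267.
γ' = 18.3 − 9.81 = 8.490 kN/m³. h₂ = H − d_w = 4.4 m.
σ'_h: at surface K_a·q = 12.74; at WT K_a(q+γd_w) = 41.65; at base K_a(q+γd_w+γ'h₂) = 53.86 kPa.
P₁ = ½(12.74+41.65)×5.3 = 144.1; P₂ = ½(41.65+53.86)×4.4 = 210.1; P_w = ½γ_w h₂² = 94.96.
Total = 144.1+210.1+94.96 = 449.2 kN/m.

449 kN/m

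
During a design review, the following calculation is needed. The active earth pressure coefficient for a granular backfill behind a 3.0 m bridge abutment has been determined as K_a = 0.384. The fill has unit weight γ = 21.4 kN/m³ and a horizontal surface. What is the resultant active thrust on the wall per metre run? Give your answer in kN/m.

37.0 kN/m

P = ½ K_a γ H² = 0.5 × 0.384 × 21.4 × 3.0² = 36.98 kN/m.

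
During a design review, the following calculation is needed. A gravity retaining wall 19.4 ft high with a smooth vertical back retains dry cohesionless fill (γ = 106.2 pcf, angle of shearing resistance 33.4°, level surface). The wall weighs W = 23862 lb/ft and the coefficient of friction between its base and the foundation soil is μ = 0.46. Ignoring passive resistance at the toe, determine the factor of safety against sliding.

K_a = tan²(45° − 33.4°/2) = 0.2899.
P_a = ½K_aγH² = 0.5×0.2899×106.2×19.4² = 5794 lb/ft, acting at H/3 = 6.467 ft above the base.
FS_sliding = μW / P_a = 0.46×23862 / 5794 = 1.894.

1.89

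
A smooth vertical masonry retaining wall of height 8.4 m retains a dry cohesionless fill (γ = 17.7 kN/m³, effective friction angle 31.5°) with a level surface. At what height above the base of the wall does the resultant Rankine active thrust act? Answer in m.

K_a = 0.3136.
The pressure distribution is triangular, so the resultant acts at H/3 above the base = 8.4/3 = 2.800 m.

2.80 m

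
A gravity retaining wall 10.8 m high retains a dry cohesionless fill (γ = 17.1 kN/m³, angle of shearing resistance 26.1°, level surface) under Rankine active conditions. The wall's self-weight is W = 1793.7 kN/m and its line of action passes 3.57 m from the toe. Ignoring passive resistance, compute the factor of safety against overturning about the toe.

K_a = tan²(45° − 26.1°/2) = 0.3889.
P_a = ½K_aγH² = 0.5×0.3889×17.1×10.8² = 387.9 kN/m, acting at H/3 = 3.600 m above the base.
Overturning moment M_o = P_a × H/3 = 387.9 × 3.600 = 1396.
Resisting moment M_r = W × 3.57 = 1793.7 × 3.57 = 6404.
FS_overturning = M_r/M_o = 6404/1396 = 4.586.

4.59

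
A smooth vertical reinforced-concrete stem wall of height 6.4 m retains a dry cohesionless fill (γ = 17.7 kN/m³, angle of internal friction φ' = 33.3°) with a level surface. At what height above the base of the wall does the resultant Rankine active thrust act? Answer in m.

K_a = 0.2911.
The pressure distribution is triangular, so the resultant acts at H/3 above the base = 6.4/3 = 2.133 m.

2.13 m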